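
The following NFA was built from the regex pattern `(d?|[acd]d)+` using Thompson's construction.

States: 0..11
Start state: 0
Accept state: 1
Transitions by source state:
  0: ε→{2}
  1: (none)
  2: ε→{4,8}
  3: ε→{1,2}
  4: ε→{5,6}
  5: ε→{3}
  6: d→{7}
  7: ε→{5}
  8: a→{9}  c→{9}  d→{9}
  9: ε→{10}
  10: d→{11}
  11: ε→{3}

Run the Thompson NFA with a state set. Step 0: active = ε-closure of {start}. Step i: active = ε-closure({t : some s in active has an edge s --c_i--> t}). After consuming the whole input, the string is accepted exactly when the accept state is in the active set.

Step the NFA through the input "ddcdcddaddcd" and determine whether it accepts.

Answer: ACCEPT

Derivation:
S₀ = ε-closure({0}) = {0,1,2,3,4,5,6,8}
'd' @ 1: {1,2,3,4,5,6,7,8,9,10}  [accepting]
'd' @ 2: {1,2,3,4,5,6,7,8,9,10,11}  [accepting]
'c' @ 3: {9,10}
'd' @ 4: {1,2,3,4,5,6,8,11}  [accepting]
'c' @ 5: {9,10}
'd' @ 6: {1,2,3,4,5,6,8,11}  [accepting]
'd' @ 7: {1,2,3,4,5,6,7,8,9,10}  [accepting]
'a' @ 8: {9,10}
'd' @ 9: {1,2,3,4,5,6,8,11}  [accepting]
'd' @ 10: {1,2,3,4,5,6,7,8,9,10}  [accepting]
'c' @ 11: {9,10}
'd' @ 12: {1,2,3,4,5,6,8,11}  [accepting]
after full input: {1,2,3,4,5,6,8,11}  (accept=1 in)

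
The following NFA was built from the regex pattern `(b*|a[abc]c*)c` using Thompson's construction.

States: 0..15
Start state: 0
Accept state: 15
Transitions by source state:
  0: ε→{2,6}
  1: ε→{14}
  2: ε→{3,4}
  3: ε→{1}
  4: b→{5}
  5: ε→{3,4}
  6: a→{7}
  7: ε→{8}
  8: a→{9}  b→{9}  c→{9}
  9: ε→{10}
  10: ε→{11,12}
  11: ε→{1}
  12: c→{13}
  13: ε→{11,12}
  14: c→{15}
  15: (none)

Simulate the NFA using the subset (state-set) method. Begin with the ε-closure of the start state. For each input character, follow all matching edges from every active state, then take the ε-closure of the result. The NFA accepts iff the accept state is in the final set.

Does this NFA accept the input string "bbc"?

Answer: ACCEPT

Trace:
initial (ε-close {0}): {0,1,2,3,4,6,14}
'b' @ 1: {1,3,4,5,14}
'b' @ 2: {1,3,4,5,14}
'c' @ 3: {15}  ✓accept
final: {15}; accept 15 in set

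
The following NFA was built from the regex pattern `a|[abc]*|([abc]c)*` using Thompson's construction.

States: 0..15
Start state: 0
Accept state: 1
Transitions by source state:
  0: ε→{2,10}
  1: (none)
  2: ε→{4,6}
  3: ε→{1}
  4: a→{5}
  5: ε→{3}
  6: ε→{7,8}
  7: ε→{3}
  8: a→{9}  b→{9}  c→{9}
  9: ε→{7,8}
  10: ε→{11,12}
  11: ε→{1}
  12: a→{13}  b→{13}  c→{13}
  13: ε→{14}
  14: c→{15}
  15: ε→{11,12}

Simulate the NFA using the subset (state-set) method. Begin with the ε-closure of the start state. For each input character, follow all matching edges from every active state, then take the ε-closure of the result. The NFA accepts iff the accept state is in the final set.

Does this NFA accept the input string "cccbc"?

start: ε-closure({0}) = {0,1,2,3,4,6,7,8,10,11,12}
'c' @ 1: {1,3,7,8,9,13,14}  [accepting]
'c' @ 2: {1,3,7,8,9,11,12,15}  [accepting]
'c' @ 3: {1,3,7,8,9,13,14}  [accepting]
'b' @ 4: {1,3,7,8,9}  [accepting]
'c' @ 5: {1,3,7,8,9}  [accepting]
after full input: {1,3,7,8,9}  (accept=1 in)

Answer: ACCEPT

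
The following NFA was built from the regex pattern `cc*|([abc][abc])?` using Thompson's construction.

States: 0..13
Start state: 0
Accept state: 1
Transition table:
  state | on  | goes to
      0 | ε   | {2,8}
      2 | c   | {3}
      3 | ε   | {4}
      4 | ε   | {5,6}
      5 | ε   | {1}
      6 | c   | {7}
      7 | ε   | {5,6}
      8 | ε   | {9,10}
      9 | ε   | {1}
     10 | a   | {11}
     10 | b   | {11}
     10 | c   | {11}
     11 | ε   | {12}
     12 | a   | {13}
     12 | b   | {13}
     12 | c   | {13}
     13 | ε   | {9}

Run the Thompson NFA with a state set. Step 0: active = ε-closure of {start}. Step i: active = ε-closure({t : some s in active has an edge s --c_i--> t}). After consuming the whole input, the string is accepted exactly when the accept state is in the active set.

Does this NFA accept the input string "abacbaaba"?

initial (ε-close {0}): {0,1,2,8,9,10}
'a' @ 1: {11,12}
'b' @ 2: {1,9,13}  (accept∈set)
'a' @ 3: {}  — state set empty
rest 'cbaaba' ignored (set empty)
final: {}; accept 1 not in set

Answer: REJECT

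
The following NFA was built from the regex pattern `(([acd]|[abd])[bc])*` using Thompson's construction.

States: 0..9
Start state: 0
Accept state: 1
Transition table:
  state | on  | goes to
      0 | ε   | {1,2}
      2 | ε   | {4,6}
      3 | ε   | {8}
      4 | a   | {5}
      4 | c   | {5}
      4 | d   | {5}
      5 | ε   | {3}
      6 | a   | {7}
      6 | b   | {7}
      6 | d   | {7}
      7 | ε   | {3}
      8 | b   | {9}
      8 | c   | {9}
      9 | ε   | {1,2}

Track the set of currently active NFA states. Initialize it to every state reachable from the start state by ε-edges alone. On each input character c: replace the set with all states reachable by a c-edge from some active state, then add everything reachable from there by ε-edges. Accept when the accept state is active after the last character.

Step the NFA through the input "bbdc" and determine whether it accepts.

Answer: ACCEPT

Steps:
start: ε-closure({0}) = {0,1,2,4,6}
'b' @ 1: {3,7,8}
'b' @ 2: {1,2,4,6,9}  [accepting]
'd' @ 3: {3,5,7,8}
'c' @ 4: {1,2,4,6,9}  [accepting]
end set {1,2,4,6,9} — state 1 in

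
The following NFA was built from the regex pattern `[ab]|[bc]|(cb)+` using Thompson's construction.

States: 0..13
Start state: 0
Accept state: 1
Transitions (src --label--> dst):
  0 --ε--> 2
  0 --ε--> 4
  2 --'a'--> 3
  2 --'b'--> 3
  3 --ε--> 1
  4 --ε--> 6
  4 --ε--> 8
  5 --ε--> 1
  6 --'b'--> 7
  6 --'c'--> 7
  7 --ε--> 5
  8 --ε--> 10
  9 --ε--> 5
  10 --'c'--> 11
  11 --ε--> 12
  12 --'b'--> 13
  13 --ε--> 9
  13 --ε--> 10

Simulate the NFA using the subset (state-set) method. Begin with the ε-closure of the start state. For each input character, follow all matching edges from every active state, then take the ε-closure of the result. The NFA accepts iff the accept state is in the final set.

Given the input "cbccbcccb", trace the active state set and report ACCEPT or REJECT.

S₀ = ε-closure({0}) = {0,2,4,6,8,10}
'c' @ 1: {1,5,7,11,12}  ✓accept
'b' @ 2: {1,5,9,10,13}  ✓accept
'c' @ 3: {11,12}
'c' @ 4: {}  — state set empty
rest 'bcccb' ignored (set empty)
final: {}; accept 1 not in set

Answer: REJECT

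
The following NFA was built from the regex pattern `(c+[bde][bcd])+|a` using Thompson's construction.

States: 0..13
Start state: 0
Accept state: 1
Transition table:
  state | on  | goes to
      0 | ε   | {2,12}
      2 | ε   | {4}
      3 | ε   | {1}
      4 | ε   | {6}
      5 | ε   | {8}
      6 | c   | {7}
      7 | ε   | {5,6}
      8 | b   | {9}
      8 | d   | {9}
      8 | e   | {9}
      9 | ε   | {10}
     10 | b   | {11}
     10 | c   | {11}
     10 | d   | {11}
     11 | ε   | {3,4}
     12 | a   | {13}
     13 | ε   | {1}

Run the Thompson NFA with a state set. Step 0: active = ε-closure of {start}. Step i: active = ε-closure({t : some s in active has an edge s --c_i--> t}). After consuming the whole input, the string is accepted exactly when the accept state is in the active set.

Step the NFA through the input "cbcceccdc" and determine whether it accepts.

S₀ = ε-closure({0}) = {0,2,4,6,12}
'c' @ 1: {5,6,7,8}
'b' @ 2: {9,10}
'c' @ 3: {1,3,4,6,11}  [accepting]
'c' @ 4: {5,6,7,8}
'e' @ 5: {9,10}
'c' @ 6: {1,3,4,6,11}  [accepting]
'c' @ 7: {5,6,7,8}
'd' @ 8: {9,10}
'c' @ 9: {1,3,4,6,11}  [accepting]
after full input: {1,3,4,6,11}  (accept=1 in)

Answer: ACCEPT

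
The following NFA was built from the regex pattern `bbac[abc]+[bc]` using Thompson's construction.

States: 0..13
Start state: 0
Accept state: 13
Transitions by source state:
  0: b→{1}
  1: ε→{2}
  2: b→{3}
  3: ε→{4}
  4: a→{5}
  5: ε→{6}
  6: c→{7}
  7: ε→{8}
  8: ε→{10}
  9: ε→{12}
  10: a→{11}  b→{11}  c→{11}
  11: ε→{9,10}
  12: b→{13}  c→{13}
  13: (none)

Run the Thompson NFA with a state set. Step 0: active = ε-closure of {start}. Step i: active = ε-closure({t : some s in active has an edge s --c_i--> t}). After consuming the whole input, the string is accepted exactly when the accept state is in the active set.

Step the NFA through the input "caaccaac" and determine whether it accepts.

Answer: REJECT

Derivation:
initial (ε-close {0}): {0}
'c' @ 1: {}  — state set empty
rest 'aaccaac' ignored (set empty)
end set {} — state 13 not in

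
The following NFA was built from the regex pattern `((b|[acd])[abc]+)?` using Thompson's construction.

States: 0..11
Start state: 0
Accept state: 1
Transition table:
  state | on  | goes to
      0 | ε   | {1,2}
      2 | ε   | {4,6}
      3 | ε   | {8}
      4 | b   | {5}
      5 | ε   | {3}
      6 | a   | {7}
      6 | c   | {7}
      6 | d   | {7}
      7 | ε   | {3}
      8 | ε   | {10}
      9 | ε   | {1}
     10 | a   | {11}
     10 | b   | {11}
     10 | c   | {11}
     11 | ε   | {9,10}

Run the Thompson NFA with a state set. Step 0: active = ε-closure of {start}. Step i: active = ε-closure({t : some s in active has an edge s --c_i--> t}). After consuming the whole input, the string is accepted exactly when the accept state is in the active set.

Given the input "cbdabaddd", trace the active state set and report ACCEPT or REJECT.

initial (ε-close {0}): {0,1,2,4,6}
'c' @ 1: {3,7,8,10}
'b' @ 2: {1,9,10,11}  ✓accept
'd' @ 3: {}  — no active states
rest 'abaddd' ignored (set empty)
end set {} — state 1 not in

Answer: REJECT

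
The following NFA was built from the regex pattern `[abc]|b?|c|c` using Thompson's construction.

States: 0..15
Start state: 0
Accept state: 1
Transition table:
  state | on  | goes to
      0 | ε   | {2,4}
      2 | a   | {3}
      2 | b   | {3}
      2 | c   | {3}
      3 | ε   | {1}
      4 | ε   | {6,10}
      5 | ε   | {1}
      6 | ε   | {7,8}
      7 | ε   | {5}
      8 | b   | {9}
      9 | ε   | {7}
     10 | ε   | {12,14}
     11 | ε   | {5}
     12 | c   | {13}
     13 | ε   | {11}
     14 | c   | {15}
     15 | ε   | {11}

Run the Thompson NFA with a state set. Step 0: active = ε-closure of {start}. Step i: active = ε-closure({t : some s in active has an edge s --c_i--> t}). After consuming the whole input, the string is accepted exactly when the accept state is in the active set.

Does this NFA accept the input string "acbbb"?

S₀ = ε-closure({0}) = {0,1,2,4,5,6,7,8,10,12,14}
'a' @ 1: {1,3}  (accept∈set)
'c' @ 2: {}  — state set empty
rest 'bbb' ignored (set empty)
end set {} — state 1 not in

Answer: REJECT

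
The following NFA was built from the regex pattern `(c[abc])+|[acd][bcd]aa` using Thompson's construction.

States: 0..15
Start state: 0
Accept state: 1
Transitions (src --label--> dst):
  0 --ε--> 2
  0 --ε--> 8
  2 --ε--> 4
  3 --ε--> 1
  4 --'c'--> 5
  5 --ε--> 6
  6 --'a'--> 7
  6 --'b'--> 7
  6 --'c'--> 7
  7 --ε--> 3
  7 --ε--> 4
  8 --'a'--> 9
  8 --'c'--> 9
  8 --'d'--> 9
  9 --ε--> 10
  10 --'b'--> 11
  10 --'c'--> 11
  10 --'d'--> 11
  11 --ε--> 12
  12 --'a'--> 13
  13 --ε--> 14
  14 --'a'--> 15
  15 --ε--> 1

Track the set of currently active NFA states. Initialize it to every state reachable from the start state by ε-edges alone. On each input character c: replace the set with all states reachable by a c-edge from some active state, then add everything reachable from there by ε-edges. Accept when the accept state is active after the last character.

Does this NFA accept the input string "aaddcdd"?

Answer: REJECT

Derivation:
start: ε-closure({0}) = {0,2,4,8}
'a' @ 1: {9,10}
'a' @ 2: {}  — no active states
rest 'ddcdd' ignored (set empty)
end set {} — state 1 not in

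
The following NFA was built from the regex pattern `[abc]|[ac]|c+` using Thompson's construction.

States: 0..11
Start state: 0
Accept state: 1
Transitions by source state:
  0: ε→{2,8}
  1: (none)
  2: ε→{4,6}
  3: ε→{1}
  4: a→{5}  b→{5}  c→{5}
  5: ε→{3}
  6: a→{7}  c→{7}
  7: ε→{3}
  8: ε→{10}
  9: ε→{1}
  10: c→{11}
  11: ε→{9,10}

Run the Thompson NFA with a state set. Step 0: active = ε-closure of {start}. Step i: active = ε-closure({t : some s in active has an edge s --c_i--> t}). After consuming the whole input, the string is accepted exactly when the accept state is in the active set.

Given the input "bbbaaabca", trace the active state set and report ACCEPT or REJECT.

Answer: REJECT

Steps:
S₀ = ε-closure({0}) = {0,2,4,6,8,10}
'b' @ 1: {1,3,5}  [accepting]
'b' @ 2: {}  — no active states
rest 'baaabca' ignored (set empty)
after full input: {}  (accept=1 not in)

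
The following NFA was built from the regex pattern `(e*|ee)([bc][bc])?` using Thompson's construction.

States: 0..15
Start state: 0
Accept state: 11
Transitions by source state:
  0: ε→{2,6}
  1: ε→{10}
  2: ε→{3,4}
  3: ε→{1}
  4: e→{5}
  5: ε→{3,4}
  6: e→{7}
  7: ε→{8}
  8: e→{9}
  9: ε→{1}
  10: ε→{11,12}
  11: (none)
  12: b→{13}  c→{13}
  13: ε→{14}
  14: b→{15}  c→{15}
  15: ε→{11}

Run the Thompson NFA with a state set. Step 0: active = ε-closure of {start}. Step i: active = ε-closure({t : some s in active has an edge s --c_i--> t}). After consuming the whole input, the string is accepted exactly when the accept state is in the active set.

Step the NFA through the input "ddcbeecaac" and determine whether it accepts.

Answer: REJECT

Trace:
S₀ = ε-closure({0}) = {0,1,2,3,4,6,10,11,12}
'd' @ 1: {}  — no active states
rest 'dcbeecaac' ignored (set empty)
after full input: {}  (accept=11 not in)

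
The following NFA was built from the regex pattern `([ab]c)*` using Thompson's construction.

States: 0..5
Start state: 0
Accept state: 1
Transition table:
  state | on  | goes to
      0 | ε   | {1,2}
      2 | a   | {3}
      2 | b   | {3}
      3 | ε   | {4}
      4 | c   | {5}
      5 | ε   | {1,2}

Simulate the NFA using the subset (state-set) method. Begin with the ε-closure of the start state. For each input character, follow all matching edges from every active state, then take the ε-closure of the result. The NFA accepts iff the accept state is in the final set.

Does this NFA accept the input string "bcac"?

Answer: ACCEPT

Trace:
start: ε-closure({0}) = {0,1,2}
'b' @ 1: {3,4}
'c' @ 2: {1,2,5}  ✓accept
'a' @ 3: {3,4}
'c' @ 4: {1,2,5}  ✓accept
end set {1,2,5} — state 1 in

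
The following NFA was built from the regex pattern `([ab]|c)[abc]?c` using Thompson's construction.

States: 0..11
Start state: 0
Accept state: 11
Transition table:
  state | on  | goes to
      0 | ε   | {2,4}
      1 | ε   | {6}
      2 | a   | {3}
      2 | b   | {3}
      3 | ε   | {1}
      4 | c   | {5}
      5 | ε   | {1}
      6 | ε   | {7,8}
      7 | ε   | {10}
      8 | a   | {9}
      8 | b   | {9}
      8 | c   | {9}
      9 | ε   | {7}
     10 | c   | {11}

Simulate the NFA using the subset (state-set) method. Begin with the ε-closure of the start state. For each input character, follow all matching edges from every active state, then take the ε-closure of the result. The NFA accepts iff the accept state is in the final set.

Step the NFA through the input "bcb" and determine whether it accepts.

Answer: REJECT

Steps:
start: ε-closure({0}) = {0,2,4}
'b' @ 1: {1,3,6,7,8,10}
'c' @ 2: {7,9,10,11}  [accepting]
'b' @ 3: {}  — state set empty
final: {}; accept 11 not in set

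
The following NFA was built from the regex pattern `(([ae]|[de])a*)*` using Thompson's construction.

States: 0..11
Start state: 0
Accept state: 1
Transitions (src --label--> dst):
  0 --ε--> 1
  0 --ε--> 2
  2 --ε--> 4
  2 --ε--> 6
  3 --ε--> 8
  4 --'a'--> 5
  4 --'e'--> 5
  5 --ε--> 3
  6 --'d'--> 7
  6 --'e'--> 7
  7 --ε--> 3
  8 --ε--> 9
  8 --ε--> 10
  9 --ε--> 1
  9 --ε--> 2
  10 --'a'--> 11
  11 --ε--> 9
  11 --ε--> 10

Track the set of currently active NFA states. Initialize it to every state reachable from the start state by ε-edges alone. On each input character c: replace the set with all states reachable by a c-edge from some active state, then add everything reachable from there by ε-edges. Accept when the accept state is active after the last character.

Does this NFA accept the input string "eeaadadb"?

S₀ = ε-closure({0}) = {0,1,2,4,6}
'e' @ 1: {1,2,3,4,5,6,7,8,9,10}  ✓accept
'e' @ 2: {1,2,3,4,5,6,7,8,9,10}  ✓accept
'a' @ 3: {1,2,3,4,5,6,8,9,10,11}  ✓accept
'a' @ 4: {1,2,3,4,5,6,8,9,10,11}  ✓accept
'd' @ 5: {1,2,3,4,6,7,8,9,10}  ✓accept
'a' @ 6: {1,2,3,4,5,6,8,9,10,11}  ✓accept
'd' @ 7: {1,2,3,4,6,7,8,9,10}  ✓accept
'b' @ 8: {}  — no active states
after full input: {}  (accept=1 not in)

Answer: REJECT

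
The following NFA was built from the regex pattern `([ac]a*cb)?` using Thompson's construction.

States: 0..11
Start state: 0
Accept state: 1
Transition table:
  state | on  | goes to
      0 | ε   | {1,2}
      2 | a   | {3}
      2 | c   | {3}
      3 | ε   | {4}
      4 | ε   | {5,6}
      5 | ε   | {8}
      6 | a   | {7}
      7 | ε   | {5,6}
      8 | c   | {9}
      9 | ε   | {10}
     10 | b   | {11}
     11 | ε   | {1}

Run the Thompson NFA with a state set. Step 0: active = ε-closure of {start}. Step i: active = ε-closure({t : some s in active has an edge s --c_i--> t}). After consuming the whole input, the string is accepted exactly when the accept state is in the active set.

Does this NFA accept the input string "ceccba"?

Answer: REJECT

Derivation:
start: ε-closure({0}) = {0,1,2}
'c' @ 1: {3,4,5,6,8}
'e' @ 2: {}  — no active states
rest 'ccba' ignored (set empty)
after full input: {}  (accept=1 not in)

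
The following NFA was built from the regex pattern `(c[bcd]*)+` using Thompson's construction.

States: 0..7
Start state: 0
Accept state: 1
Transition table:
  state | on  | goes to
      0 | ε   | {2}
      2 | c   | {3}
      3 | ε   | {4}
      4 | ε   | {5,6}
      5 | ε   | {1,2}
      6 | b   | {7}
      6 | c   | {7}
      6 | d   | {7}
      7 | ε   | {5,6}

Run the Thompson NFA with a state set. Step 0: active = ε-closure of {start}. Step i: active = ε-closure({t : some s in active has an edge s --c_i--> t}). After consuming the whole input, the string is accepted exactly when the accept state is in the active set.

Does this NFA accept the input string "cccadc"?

Answer: REJECT

Steps:
initial (ε-close {0}): {0,2}
'c' @ 1: {1,2,3,4,5,6}  ✓accept
'c' @ 2: {1,2,3,4,5,6,7}  ✓accept
'c' @ 3: {1,2,3,4,5,6,7}  ✓accept
'a' @ 4: {}  — dead — no transitions
rest 'dc' ignored (set empty)
after full input: {}  (accept=1 not in)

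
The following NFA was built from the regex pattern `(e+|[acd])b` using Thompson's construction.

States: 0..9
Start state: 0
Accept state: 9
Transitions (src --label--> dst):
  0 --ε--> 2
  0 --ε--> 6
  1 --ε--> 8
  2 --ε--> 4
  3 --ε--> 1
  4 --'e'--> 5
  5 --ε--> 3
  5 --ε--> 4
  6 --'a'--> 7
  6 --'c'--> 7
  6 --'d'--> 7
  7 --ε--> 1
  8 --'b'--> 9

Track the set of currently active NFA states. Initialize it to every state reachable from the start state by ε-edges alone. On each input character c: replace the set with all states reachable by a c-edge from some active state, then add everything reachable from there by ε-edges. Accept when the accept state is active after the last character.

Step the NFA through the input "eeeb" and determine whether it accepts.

Answer: ACCEPT

Trace:
start: ε-closure({0}) = {0,2,4,6}
'e' @ 1: {1,3,4,5,8}
'e' @ 2: {1,3,4,5,8}
'e' @ 3: {1,3,4,5,8}
'b' @ 4: {9}  ✓accept
end set {9} — state 9 in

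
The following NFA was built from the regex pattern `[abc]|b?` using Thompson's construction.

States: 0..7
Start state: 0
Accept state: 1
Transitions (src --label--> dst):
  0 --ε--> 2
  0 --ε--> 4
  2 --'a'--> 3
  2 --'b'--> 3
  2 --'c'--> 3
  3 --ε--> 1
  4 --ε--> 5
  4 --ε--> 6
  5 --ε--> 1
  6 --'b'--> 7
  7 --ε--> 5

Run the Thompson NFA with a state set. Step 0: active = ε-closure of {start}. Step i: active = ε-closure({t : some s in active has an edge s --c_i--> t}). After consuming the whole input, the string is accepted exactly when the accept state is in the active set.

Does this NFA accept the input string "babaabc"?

start: ε-closure({0}) = {0,1,2,4,5,6}
'b' @ 1: {1,3,5,7}  [accepting]
'a' @ 2: {}  — dead — no transitions
rest 'baabc' ignored (set empty)
end set {} — state 1 not in

Answer: REJECT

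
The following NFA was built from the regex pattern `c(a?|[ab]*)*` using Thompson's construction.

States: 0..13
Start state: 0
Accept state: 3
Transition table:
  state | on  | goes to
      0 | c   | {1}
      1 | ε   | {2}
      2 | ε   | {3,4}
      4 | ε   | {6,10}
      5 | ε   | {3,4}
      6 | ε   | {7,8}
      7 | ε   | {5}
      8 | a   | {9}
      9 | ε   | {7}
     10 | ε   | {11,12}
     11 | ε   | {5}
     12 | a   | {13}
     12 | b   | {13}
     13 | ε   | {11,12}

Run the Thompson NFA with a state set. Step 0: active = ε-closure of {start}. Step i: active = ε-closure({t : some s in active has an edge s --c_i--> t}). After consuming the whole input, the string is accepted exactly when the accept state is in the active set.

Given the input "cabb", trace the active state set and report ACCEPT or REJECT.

start: ε-closure({0}) = {0}
'c' @ 1: {1,2,3,4,5,6,7,8,10,11,12}  [accepting]
'a' @ 2: {3,4,5,6,7,8,9,10,11,12,13}  [accepting]
'b' @ 3: {3,4,5,6,7,8,10,11,12,13}  [accepting]
'b' @ 4: {3,4,5,6,7,8,10,11,12,13}  [accepting]
after full input: {3,4,5,6,7,8,10,11,12,13}  (accept=3 in)

Answer: ACCEPT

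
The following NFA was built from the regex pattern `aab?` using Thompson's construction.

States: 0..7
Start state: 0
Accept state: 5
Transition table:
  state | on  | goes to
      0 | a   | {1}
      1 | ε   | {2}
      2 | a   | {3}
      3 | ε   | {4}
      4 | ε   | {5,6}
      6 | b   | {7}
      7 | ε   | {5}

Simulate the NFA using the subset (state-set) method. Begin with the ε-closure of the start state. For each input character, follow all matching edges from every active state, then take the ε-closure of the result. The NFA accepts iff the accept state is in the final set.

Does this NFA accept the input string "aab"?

Answer: ACCEPT

Steps:
S₀ = ε-closure({0}) = {0}
'a' @ 1: {1,2}
'a' @ 2: {3,4,5,6}  (accept∈set)
'b' @ 3: {5,7}  (accept∈set)
after full input: {5,7}  (accept=5 in)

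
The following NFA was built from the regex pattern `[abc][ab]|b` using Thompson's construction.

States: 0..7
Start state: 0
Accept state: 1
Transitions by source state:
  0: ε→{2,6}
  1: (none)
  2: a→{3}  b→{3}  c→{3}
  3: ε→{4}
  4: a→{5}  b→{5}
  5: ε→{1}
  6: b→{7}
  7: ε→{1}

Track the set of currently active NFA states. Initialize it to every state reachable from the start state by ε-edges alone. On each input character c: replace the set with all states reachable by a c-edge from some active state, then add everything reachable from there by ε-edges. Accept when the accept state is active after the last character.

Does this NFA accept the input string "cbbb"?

start: ε-closure({0}) = {0,2,6}
'c' @ 1: {3,4}
'b' @ 2: {1,5}  (accept∈set)
'b' @ 3: {}  — dead — no transitions
rest 'b' ignored (set empty)
end set {} — state 1 not in

Answer: REJECT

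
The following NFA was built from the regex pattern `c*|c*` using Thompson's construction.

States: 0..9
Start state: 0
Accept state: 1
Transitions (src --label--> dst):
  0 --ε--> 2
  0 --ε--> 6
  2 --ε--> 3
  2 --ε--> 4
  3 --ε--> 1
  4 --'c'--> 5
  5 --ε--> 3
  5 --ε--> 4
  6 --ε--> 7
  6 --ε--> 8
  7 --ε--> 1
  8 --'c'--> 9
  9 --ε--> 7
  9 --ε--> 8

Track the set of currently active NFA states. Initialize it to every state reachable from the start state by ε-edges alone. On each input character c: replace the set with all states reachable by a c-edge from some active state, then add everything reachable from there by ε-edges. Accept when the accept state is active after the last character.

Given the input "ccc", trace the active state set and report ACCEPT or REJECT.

Answer: ACCEPT

Trace:
start: ε-closure({0}) = {0,1,2,3,4,6,7,8}
'c' @ 1: {1,3,4,5,7,8,9}  ✓accept
'c' @ 2: {1,3,4,5,7,8,9}  ✓accept
'c' @ 3: {1,3,4,5,7,8,9}  ✓accept
end set {1,3,4,5,7,8,9} — state 1 in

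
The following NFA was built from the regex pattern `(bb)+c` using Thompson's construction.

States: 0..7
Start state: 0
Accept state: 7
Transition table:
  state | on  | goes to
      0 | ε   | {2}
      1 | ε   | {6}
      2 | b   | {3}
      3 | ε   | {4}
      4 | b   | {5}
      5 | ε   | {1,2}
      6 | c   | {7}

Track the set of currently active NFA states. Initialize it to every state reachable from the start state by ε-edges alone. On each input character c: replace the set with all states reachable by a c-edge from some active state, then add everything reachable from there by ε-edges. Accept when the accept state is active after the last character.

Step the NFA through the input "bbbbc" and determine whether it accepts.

Answer: ACCEPT

Trace:
S₀ = ε-closure({0}) = {0,2}
'b' @ 1: {3,4}
'b' @ 2: {1,2,5,6}
'b' @ 3: {3,4}
'b' @ 4: {1,2,5,6}
'c' @ 5: {7}  ✓accept
final: {7}; accept 7 in set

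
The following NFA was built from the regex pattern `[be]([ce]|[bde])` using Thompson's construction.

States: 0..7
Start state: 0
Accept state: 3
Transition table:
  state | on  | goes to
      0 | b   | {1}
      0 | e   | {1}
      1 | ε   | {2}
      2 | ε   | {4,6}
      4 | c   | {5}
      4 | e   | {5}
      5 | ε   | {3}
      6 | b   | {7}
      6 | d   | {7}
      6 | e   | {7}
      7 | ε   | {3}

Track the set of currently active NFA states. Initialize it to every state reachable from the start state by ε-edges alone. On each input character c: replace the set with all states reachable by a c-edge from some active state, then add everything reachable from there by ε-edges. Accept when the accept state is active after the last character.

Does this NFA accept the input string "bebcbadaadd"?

start: ε-closure({0}) = {0}
'b' @ 1: {1,2,4,6}
'e' @ 2: {3,5,7}  ✓accept
'b' @ 3: {}  — state set empty
rest 'cbadaadd' ignored (set empty)
end set {} — state 3 not in

Answer: REJECT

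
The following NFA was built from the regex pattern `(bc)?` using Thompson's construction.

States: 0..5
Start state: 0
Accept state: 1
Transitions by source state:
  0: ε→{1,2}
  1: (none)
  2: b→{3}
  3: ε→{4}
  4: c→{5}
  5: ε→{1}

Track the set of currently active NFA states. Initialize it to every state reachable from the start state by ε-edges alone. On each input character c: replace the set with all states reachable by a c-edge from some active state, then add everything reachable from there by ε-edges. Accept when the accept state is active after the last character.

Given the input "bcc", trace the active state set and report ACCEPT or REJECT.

Answer: REJECT

Trace:
initial (ε-close {0}): {0,1,2}
'b' @ 1: {3,4}
'c' @ 2: {1,5}  [accepting]
'c' @ 3: {}  — state set empty
final: {}; accept 1 not in set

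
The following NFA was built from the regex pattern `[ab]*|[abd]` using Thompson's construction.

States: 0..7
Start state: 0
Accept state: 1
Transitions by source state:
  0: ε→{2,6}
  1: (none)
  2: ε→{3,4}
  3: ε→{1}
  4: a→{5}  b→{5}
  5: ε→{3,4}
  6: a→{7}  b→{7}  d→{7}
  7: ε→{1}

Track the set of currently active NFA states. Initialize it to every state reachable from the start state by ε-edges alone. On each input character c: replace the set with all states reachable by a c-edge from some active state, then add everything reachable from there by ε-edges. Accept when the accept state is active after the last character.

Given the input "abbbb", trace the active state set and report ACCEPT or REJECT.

S₀ = ε-closure({0}) = {0,1,2,3,4,6}
'a' @ 1: {1,3,4,5,7}  [accepting]
'b' @ 2: {1,3,4,5}  [accepting]
'b' @ 3: {1,3,4,5}  [accepting]
'b' @ 4: {1,3,4,5}  [accepting]
'b' @ 5: {1,3,4,5}  [accepting]
after full input: {1,3,4,5}  (accept=1 in)

Answer: ACCEPT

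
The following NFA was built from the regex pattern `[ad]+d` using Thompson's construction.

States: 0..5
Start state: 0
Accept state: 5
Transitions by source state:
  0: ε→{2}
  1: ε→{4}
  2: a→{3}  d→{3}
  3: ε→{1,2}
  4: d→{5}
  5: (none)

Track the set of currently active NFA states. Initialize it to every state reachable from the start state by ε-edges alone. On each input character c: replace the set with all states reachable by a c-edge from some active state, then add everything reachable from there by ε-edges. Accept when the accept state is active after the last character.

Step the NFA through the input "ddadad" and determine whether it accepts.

Answer: ACCEPT

Derivation:
start: ε-closure({0}) = {0,2}
'd' @ 1: {1,2,3,4}
'd' @ 2: {1,2,3,4,5}  [accepting]
'a' @ 3: {1,2,3,4}
'd' @ 4: {1,2,3,4,5}  [accepting]
'a' @ 5: {1,2,3,4}
'd' @ 6: {1,2,3,4,5}  [accepting]
final: {1,2,3,4,5}; accept 5 in set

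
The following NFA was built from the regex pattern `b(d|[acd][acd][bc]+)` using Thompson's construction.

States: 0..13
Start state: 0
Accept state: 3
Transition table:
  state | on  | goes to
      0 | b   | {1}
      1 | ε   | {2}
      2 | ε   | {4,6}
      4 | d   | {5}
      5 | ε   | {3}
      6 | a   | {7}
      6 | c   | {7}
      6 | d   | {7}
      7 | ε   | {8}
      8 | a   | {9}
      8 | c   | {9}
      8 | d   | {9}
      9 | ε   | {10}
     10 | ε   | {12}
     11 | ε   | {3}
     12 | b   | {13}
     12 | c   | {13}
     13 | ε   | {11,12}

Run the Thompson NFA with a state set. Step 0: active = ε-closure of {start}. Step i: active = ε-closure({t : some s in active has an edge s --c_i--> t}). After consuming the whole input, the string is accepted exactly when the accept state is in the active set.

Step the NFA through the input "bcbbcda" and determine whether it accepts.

initial (ε-close {0}): {0}
'b' @ 1: {1,2,4,6}
'c' @ 2: {7,8}
'b' @ 3: {}  — dead — no transitions
rest 'bcda' ignored (set empty)
final: {}; accept 3 not in set

Answer: REJECT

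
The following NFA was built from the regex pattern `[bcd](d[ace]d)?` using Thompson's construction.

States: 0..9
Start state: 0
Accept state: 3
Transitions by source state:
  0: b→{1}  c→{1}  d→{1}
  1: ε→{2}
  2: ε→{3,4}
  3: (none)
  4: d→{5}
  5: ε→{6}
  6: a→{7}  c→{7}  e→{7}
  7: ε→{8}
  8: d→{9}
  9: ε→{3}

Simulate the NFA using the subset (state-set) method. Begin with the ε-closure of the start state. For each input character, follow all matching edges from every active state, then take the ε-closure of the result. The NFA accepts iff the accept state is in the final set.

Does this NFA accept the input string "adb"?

Answer: REJECT

Trace:
S₀ = ε-closure({0}) = {0}
'a' @ 1: {}  — dead — no transitions
rest 'db' ignored (set empty)
final: {}; accept 3 not in set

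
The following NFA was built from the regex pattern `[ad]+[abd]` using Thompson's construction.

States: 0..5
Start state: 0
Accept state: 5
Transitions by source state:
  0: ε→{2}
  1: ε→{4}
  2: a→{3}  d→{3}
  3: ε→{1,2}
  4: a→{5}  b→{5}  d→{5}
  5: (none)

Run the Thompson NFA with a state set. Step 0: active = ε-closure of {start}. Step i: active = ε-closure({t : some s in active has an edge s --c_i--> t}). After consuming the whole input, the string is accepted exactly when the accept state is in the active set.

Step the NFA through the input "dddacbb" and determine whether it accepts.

start: ε-closure({0}) = {0,2}
'd' @ 1: {1,2,3,4}
'd' @ 2: {1,2,3,4,5}  ✓accept
'd' @ 3: {1,2,3,4,5}  ✓accept
'a' @ 4: {1,2,3,4,5}  ✓accept
'c' @ 5: {}  — state set empty
rest 'bb' ignored (set empty)
after full input: {}  (accept=5 not in)

Answer: REJECT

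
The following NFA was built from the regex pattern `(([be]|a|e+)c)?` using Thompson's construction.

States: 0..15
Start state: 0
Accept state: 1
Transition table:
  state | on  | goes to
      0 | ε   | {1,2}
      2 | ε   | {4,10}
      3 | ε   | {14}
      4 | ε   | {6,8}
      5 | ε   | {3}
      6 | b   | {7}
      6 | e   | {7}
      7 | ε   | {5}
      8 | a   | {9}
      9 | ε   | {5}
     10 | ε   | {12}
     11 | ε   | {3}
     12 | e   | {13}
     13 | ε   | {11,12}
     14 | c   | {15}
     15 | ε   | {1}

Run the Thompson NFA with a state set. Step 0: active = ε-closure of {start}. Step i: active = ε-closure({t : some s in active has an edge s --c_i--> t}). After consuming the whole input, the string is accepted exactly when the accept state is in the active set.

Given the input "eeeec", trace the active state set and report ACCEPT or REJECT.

Answer: ACCEPT

Steps:
initial (ε-close {0}): {0,1,2,4,6,8,10,12}
'e' @ 1: {3,5,7,11,12,13,14}
'e' @ 2: {3,11,12,13,14}
'e' @ 3: {3,11,12,13,14}
'e' @ 4: {3,11,12,13,14}
'c' @ 5: {1,15}  (accept∈set)
after full input: {1,15}  (accept=1 in)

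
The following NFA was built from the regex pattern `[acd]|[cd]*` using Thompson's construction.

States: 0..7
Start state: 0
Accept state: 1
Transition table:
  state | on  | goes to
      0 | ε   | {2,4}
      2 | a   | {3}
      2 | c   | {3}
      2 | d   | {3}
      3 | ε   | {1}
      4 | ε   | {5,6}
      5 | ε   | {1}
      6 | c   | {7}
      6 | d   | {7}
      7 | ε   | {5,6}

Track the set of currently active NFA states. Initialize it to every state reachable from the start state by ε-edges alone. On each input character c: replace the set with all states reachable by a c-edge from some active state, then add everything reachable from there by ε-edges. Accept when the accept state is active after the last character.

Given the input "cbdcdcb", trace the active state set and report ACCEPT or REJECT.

S₀ = ε-closure({0}) = {0,1,2,4,5,6}
'c' @ 1: {1,3,5,6,7}  (accept∈set)
'b' @ 2: {}  — no active states
rest 'dcdcb' ignored (set empty)
end set {} — state 1 not in

Answer: REJECT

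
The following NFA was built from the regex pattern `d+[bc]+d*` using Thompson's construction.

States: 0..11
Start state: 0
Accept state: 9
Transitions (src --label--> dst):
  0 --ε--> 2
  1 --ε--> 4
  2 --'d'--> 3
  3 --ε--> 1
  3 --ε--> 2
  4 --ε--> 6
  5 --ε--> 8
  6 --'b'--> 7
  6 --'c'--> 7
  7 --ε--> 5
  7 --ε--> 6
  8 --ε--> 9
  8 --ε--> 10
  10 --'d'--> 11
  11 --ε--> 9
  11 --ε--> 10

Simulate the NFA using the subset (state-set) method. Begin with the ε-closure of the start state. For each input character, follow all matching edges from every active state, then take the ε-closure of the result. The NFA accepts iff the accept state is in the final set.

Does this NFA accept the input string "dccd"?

initial (ε-close {0}): {0,2}
'd' @ 1: {1,2,3,4,6}
'c' @ 2: {5,6,7,8,9,10}  [accepting]
'c' @ 3: {5,6,7,8,9,10}  [accepting]
'd' @ 4: {9,10,11}  [accepting]
final: {9,10,11}; accept 9 in set

Answer: ACCEPT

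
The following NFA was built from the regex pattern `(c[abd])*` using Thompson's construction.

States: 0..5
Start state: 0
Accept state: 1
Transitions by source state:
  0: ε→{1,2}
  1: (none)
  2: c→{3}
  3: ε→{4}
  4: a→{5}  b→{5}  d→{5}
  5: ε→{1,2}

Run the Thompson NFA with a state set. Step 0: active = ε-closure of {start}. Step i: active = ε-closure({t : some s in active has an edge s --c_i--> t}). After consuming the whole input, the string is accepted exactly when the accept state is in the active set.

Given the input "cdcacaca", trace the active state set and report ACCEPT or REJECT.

S₀ = ε-closure({0}) = {0,1,2}
'c' @ 1: {3,4}
'd' @ 2: {1,2,5}  (accept∈set)
'c' @ 3: {3,4}
'a' @ 4: {1,2,5}  (accept∈set)
'c' @ 5: {3,4}
'a' @ 6: {1,2,5}  (accept∈set)
'c' @ 7: {3,4}
'a' @ 8: {1,2,5}  (accept∈set)
end set {1,2,5} — state 1 in

Answer: ACCEPT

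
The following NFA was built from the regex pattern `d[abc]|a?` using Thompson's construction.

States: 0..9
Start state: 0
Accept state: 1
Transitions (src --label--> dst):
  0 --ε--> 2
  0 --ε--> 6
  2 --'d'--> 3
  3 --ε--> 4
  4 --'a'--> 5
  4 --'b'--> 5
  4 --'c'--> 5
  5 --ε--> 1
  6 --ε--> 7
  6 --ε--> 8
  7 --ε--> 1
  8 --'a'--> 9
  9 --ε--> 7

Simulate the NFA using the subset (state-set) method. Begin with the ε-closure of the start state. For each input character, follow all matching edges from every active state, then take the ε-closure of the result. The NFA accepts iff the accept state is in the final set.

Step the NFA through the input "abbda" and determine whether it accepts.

Answer: REJECT

Steps:
S₀ = ε-closure({0}) = {0,1,2,6,7,8}
'a' @ 1: {1,7,9}  (accept∈set)
'b' @ 2: {}  — state set empty
rest 'bda' ignored (set empty)
after full input: {}  (accept=1 not in)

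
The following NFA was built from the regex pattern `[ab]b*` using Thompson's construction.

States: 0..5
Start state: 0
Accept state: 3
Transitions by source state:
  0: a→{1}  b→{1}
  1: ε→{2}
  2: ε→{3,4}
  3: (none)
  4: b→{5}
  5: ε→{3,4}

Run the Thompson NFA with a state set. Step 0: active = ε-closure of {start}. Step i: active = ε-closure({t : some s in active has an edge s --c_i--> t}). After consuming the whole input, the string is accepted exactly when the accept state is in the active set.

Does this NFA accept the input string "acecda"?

Answer: REJECT

Derivation:
S₀ = ε-closure({0}) = {0}
'a' @ 1: {1,2,3,4}  (accept∈set)
'c' @ 2: {}  — no active states
rest 'ecda' ignored (set empty)
final: {}; accept 3 not in set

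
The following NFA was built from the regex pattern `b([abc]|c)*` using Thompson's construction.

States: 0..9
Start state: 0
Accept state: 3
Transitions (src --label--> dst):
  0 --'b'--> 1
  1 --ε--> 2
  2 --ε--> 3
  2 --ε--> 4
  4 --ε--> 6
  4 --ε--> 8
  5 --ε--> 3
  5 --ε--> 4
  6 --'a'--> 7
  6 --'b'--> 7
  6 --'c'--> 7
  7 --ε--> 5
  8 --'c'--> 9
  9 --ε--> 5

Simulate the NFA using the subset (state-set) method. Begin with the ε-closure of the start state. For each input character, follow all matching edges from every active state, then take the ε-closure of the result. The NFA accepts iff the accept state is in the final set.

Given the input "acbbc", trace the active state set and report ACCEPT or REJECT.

Answer: REJECT

Derivation:
start: ε-closure({0}) = {0}
'a' @ 1: {}  — state set empty
rest 'cbbc' ignored (set empty)
after full input: {}  (accept=3 not in)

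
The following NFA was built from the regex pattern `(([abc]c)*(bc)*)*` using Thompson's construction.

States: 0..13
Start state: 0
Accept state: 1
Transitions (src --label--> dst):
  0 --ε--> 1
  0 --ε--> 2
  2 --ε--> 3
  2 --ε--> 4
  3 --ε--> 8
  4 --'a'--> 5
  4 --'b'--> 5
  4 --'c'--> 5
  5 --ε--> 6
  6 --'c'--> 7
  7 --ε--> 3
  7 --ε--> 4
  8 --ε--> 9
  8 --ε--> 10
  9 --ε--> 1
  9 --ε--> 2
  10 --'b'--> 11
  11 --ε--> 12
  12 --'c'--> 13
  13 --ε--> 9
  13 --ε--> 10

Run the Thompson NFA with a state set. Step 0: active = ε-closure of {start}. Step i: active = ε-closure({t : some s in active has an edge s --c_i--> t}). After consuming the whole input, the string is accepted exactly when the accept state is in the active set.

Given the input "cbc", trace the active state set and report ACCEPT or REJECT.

Answer: REJECT

Trace:
initial (ε-close {0}): {0,1,2,3,4,8,9,10}
'c' @ 1: {5,6}
'b' @ 2: {}  — no active states
rest 'c' ignored (set empty)
end set {} — state 1 not in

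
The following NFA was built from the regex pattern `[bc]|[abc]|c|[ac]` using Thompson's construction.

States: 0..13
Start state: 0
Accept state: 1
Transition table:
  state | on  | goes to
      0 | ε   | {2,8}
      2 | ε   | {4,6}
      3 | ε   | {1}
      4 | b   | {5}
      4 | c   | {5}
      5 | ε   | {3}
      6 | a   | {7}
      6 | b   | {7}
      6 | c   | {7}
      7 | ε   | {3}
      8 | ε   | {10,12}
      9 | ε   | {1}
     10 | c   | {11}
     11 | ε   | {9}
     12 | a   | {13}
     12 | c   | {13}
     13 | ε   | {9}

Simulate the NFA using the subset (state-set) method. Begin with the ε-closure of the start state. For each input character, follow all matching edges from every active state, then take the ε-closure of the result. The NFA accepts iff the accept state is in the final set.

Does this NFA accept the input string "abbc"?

Answer: REJECT

Steps:
initial (ε-close {0}): {0,2,4,6,8,10,12}
'a' @ 1: {1,3,7,9,13}  (accept∈set)
'b' @ 2: {}  — dead — no transitions
rest 'bc' ignored (set empty)
end set {} — state 1 not in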